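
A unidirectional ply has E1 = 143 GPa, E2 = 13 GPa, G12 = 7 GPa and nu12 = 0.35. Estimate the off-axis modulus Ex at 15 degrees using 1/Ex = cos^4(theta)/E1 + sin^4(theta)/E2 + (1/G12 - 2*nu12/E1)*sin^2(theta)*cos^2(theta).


cos^4(15) = 0.870513, sin^4(15) = 0.004487, sin^2(15)*cos^2(15) = 0.0625
1/G12 - 2*nu12/E1 = 1/7 - 2*0.35/143 = 0.137962 GPa^-1
1/Ex = 0.870513/143 + 0.004487/13 + 0.137962*0.0625 = 0.0150553 GPa^-1
Ex = 66.42 GPa

66.42 GPa


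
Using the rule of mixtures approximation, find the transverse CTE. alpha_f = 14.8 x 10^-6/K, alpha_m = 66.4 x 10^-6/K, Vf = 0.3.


alpha_2 = alpha_f*Vf + alpha_m*(1-Vf) = 14.8*0.3 + 66.4*0.7 = 50.9 x 10^-6/K

50.9 x 10^-6/K


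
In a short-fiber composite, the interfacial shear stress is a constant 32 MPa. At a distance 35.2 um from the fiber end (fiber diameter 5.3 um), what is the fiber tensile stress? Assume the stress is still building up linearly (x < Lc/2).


Force balance: sigma_f * (pi*d^2/4) = tau * (pi*d) * x  ->  sigma_f = 4 * tau * x / d
sigma_f = 4 * 32 * 35.2 / 5.3 = 850.1 MPa

850.1 MPa


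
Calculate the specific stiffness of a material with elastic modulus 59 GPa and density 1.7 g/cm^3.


Specific stiffness = E/rho = 59/1.7 = 34.7 GPa/(g/cm^3)

34.7 GPa/(g/cm^3)


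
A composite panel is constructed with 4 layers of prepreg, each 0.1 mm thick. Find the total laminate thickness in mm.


h = n * t_ply = 4 * 0.1 = 0.4 mm

0.4 mm


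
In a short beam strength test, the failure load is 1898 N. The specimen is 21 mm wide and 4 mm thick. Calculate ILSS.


ILSS = 3F/(4bh) = 3*1898/(4*21*4) = 16.95 MPa

16.95 MPa


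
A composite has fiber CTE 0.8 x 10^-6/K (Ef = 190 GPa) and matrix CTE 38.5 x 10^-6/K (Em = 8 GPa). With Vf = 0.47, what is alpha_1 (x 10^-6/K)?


E1 = Ef*Vf + Em*(1-Vf) = 93.54
alpha_1 = (alpha_f*Ef*Vf + alpha_m*Em*(1-Vf))/E1 = 2.51 x 10^-6/K

2.51 x 10^-6/K


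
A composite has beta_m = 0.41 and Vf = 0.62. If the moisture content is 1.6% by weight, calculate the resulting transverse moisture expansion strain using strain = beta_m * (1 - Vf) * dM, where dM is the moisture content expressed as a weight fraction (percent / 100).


dM = 1.6/100 = 0.016
strain = beta_m * (1-Vf) * dM = 0.41 * 0.38 * 0.016 = 0.0024928

0.0024928


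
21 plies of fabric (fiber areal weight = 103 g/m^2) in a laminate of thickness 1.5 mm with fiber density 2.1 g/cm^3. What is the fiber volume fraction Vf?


Vf = n * FAW / (rho_f * h * 1000) = 21 * 103 / (2.1 * 1.5 * 1000) = 0.6867

0.6867


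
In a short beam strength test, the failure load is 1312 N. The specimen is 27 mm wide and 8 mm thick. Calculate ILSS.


ILSS = 3F/(4bh) = 3*1312/(4*27*8) = 4.56 MPa

4.56 MPa


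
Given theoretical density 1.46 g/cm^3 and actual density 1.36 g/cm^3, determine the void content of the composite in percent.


Void% = (rho_theo - rho_actual)/rho_theo * 100 = (1.46 - 1.36)/1.46 * 100 = 6.85%

6.85%


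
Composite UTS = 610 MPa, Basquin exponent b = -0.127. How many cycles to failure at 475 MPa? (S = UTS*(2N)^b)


N = 0.5 * (S/UTS)^(1/b) = 0.5 * (475/610)^(1/-0.127) = 3.5840 cycles

3.5840 cycles


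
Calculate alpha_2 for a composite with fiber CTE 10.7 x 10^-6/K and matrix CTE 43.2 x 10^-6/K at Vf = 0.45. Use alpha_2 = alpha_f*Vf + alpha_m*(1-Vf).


alpha_2 = alpha_f*Vf + alpha_m*(1-Vf) = 10.7*0.45 + 43.2*0.55 = 28.6 x 10^-6/K

28.6 x 10^-6/K


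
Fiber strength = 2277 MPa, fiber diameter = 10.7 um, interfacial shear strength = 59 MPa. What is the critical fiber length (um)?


Lc = sigma_f * d / (2 * tau_i) = 2277 * 10.7 / (2 * 59) = 206.5 um

206.5 um


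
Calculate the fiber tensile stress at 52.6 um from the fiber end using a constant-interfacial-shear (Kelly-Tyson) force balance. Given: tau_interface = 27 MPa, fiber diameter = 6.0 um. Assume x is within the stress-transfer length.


Force balance: sigma_f * (pi*d^2/4) = tau * (pi*d) * x  ->  sigma_f = 4 * tau * x / d
sigma_f = 4 * 27 * 52.6 / 6.0 = 946.8 MPa

946.8 MPa


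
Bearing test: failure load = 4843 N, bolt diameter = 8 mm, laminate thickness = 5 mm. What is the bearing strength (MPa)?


sigma_br = F/(d*h) = 4843/(8*5) = 121.1 MPa

121.1 MPa


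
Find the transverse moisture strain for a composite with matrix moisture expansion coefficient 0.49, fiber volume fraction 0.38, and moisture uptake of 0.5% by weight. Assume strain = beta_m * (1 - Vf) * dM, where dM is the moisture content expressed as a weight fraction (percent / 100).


dM = 0.5/100 = 0.005
strain = beta_m * (1-Vf) * dM = 0.49 * 0.62 * 0.005 = 0.001519

0.001519


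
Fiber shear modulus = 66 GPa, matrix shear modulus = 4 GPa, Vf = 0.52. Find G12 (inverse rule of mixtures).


1/G12 = Vf/Gf + (1-Vf)/Gm = 0.52/66 + 0.48/4
G12 = 7.82 GPa

7.82 GPa


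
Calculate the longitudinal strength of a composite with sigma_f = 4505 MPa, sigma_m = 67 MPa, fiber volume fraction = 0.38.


sigma_1 = sigma_f*Vf + sigma_m*(1-Vf) = 4505*0.38 + 67*0.62 = 1753.4 MPa

1753.4 MPa


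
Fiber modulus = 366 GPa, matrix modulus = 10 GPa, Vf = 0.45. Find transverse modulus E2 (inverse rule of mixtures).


1/E2 = Vf/Ef + (1-Vf)/Em = 0.45/366 + 0.55/10
E2 = 17.78 GPa

17.78 GPa


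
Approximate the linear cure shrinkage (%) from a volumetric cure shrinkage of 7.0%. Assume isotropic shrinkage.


Linear shrinkage ≈ vol_shrink/3 = 7.0/3 = 2.333%

2.333%


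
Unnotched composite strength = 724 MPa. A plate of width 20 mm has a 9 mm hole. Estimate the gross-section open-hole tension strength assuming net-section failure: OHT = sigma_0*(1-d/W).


OHT = sigma_0*(1-d/W) = 724*(1-9/20) = 398.2 MPa

398.2 MPa


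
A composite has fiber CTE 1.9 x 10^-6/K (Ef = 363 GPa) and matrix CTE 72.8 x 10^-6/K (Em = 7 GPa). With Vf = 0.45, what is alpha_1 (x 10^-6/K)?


E1 = Ef*Vf + Em*(1-Vf) = 167.2
alpha_1 = (alpha_f*Ef*Vf + alpha_m*Em*(1-Vf))/E1 = 3.53 x 10^-6/K

3.53 x 10^-6/K


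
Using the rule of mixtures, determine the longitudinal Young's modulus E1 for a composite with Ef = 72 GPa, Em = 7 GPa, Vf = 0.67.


E1 = Ef*Vf + Em*(1-Vf) = 72*0.67 + 7*0.33 = 50.55 GPa

50.55 GPa


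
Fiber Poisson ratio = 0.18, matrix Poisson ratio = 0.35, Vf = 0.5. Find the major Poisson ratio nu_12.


nu_12 = nu_f*Vf + nu_m*(1-Vf) = 0.18*0.5 + 0.35*0.5 = 0.265

0.265


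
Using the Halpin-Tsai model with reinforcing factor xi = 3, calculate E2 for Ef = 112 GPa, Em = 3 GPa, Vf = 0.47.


eta = (Ef/Em - 1)/(Ef/Em + xi) = (37.3333 - 1)/(37.3333 + 3) = 0.9008
E2 = Em*(1+xi*eta*Vf)/(1-eta*Vf) = 11.81 GPa

11.81 GPa


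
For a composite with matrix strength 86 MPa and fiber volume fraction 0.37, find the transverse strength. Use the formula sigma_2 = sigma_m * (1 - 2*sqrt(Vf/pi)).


factor = 1 - 2*sqrt(0.37/pi) = 0.3136
sigma_2 = 86 * 0.3136 = 26.97 MPa

26.97 MPa


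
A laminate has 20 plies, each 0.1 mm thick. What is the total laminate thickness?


h = n * t_ply = 20 * 0.1 = 2.0 mm

2.0 mm


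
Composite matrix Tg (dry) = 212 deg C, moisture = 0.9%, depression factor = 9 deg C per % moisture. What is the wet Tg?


Tg_wet = Tg_dry - k*moisture = 212 - 9*0.9 = 203.9 deg C

203.9 deg C


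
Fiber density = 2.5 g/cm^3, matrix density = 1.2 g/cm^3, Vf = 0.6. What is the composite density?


rho_c = rho_f*Vf + rho_m*(1-Vf) = 2.5*0.6 + 1.2*0.4 = 1.98 g/cm^3

1.98 g/cm^3


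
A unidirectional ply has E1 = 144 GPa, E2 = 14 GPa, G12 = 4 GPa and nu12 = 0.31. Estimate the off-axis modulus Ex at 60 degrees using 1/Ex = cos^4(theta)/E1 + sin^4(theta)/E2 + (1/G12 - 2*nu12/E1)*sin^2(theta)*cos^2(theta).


cos^4(60) = 0.0625, sin^4(60) = 0.5625, sin^2(60)*cos^2(60) = 0.1875
1/G12 - 2*nu12/E1 = 1/4 - 2*0.31/144 = 0.245694 GPa^-1
1/Ex = 0.0625/144 + 0.5625/14 + 0.245694*0.1875 = 0.0866803 GPa^-1
Ex = 11.54 GPa

11.54 GPa


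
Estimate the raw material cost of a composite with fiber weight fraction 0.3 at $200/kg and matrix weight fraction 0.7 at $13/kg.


Cost = cost_f*Wf + cost_m*Wm = 200*0.3 + 13*0.7 = $69.1/kg

$69.1/kg


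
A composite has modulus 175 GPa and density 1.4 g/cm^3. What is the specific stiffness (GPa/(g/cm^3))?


Specific stiffness = E/rho = 175/1.4 = 125.0 GPa/(g/cm^3)

125.0 GPa/(g/cm^3)


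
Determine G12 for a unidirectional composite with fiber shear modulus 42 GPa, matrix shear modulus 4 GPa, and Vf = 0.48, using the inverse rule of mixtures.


1/G12 = Vf/Gf + (1-Vf)/Gm = 0.48/42 + 0.52/4
G12 = 7.07 GPa

7.07 GPa


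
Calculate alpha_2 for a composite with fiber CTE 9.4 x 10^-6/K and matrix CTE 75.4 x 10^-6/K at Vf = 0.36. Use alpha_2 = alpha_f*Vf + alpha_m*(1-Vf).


alpha_2 = alpha_f*Vf + alpha_m*(1-Vf) = 9.4*0.36 + 75.4*0.64 = 51.6 x 10^-6/K

51.6 x 10^-6/K


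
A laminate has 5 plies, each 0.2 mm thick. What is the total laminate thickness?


h = n * t_ply = 5 * 0.2 = 1.0 mm

1.0 mm


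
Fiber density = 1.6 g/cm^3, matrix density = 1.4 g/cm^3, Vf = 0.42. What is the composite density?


rho_c = rho_f*Vf + rho_m*(1-Vf) = 1.6*0.42 + 1.4*0.58 = 1.484 g/cm^3

1.484 g/cm^3


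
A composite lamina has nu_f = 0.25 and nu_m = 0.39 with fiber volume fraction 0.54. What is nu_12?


nu_12 = nu_f*Vf + nu_m*(1-Vf) = 0.25*0.54 + 0.39*0.46 = 0.3144

0.3144


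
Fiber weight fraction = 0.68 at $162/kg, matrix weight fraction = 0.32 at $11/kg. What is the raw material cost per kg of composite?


Cost = cost_f*Wf + cost_m*Wm = 162*0.68 + 11*0.32 = $113.68/kg

$113.68/kg


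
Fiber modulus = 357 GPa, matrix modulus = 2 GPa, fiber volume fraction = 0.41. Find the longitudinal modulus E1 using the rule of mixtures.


E1 = Ef*Vf + Em*(1-Vf) = 357*0.41 + 2*0.59 = 147.55 GPa

147.55 GPa


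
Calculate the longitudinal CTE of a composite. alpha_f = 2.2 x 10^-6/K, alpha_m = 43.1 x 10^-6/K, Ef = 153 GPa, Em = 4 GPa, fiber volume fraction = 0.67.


E1 = Ef*Vf + Em*(1-Vf) = 103.83
alpha_1 = (alpha_f*Ef*Vf + alpha_m*Em*(1-Vf))/E1 = 2.72 x 10^-6/K

2.72 x 10^-6/K


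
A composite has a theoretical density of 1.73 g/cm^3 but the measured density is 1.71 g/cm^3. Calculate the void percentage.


Void% = (rho_theo - rho_actual)/rho_theo * 100 = (1.73 - 1.71)/1.73 * 100 = 1.16%

1.16%


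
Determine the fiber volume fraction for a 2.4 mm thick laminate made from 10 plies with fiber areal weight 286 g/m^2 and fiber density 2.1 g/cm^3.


Vf = n * FAW / (rho_f * h * 1000) = 10 * 286 / (2.1 * 2.4 * 1000) = 0.5675

0.5675


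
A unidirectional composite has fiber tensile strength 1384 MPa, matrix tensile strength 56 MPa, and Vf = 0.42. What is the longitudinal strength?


sigma_1 = sigma_f*Vf + sigma_m*(1-Vf) = 1384*0.42 + 56*0.58 = 613.8 MPa

613.8 MPa


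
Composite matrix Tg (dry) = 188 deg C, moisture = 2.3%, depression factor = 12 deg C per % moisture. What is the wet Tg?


Tg_wet = Tg_dry - k*moisture = 188 - 12*2.3 = 160.4 deg C

160.4 deg C


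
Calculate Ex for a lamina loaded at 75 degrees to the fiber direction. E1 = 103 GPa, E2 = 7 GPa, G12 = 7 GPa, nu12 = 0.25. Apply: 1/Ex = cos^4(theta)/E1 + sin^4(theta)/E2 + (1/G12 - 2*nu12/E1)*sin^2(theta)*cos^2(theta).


cos^4(75) = 0.004487, sin^4(75) = 0.870513, sin^2(75)*cos^2(75) = 0.0625
1/G12 - 2*nu12/E1 = 1/7 - 2*0.25/103 = 0.138003 GPa^-1
1/Ex = 0.004487/103 + 0.870513/7 + 0.138003*0.0625 = 0.1330277 GPa^-1
Ex = 7.52 GPa

7.52 GPa


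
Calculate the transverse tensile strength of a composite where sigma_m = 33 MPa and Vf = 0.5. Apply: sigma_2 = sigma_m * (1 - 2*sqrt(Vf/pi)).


factor = 1 - 2*sqrt(0.5/pi) = 0.2021
sigma_2 = 33 * 0.2021 = 6.67 MPa

6.67 MPa


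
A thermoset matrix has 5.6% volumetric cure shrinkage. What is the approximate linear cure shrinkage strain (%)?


Linear shrinkage ≈ vol_shrink/3 = 5.6/3 = 1.867%

1.867%


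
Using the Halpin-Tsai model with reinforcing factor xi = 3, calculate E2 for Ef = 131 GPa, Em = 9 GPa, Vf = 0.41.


eta = (Ef/Em - 1)/(Ef/Em + xi) = (14.5556 - 1)/(14.5556 + 3) = 0.7722
E2 = Em*(1+xi*eta*Vf)/(1-eta*Vf) = 25.68 GPa

25.68 GPa


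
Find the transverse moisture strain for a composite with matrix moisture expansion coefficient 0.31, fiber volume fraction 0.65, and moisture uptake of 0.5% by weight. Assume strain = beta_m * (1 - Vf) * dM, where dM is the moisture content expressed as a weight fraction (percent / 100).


dM = 0.5/100 = 0.005
strain = beta_m * (1-Vf) * dM = 0.31 * 0.35 * 0.005 = 0.0005425

0.0005425


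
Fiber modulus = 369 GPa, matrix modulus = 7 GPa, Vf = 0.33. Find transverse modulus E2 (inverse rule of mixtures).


1/E2 = Vf/Ef + (1-Vf)/Em = 0.33/369 + 0.67/7
E2 = 10.35 GPa

10.35 GPa


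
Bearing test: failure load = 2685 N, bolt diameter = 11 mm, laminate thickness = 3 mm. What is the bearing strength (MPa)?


sigma_br = F/(d*h) = 2685/(11*3) = 81.4 MPa

81.4 MPa


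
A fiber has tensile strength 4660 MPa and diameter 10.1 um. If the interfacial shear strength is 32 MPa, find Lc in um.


Lc = sigma_f * d / (2 * tau_i) = 4660 * 10.1 / (2 * 32) = 735.4 um

735.4 um


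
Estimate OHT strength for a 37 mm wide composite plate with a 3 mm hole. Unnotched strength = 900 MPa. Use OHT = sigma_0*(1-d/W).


OHT = sigma_0*(1-d/W) = 900*(1-3/37) = 827.0 MPa

827.0 MPa


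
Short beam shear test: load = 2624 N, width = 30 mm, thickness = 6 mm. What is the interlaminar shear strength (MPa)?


ILSS = 3F/(4bh) = 3*2624/(4*30*6) = 10.93 MPa

10.93 MPa


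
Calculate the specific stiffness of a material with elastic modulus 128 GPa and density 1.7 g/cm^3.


Specific stiffness = E/rho = 128/1.7 = 75.3 GPa/(g/cm^3)

75.3 GPa/(g/cm^3)


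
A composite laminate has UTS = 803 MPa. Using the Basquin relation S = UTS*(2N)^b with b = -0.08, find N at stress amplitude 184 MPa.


N = 0.5 * (S/UTS)^(1/b) = 0.5 * (184/803)^(1/-0.08) = 4.9853e+07 cycles

4.9853e+07 cycles


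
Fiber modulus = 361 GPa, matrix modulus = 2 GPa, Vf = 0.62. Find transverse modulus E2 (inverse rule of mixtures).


1/E2 = Vf/Ef + (1-Vf)/Em = 0.62/361 + 0.38/2
E2 = 5.22 GPa

5.22 GPa


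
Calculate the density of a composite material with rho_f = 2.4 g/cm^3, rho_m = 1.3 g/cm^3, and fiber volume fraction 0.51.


rho_c = rho_f*Vf + rho_m*(1-Vf) = 2.4*0.51 + 1.3*0.49 = 1.861 g/cm^3

1.861 g/cm^3


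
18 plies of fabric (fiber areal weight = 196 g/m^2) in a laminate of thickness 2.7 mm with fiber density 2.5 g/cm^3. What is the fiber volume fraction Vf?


Vf = n * FAW / (rho_f * h * 1000) = 18 * 196 / (2.5 * 2.7 * 1000) = 0.5227

0.5227


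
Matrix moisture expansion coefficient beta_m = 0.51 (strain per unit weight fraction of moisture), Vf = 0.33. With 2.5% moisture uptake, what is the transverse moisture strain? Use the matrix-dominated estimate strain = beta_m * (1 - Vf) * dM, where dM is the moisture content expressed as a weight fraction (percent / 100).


dM = 2.5/100 = 0.025
strain = beta_m * (1-Vf) * dM = 0.51 * 0.67 * 0.025 = 0.0085425

0.0085425


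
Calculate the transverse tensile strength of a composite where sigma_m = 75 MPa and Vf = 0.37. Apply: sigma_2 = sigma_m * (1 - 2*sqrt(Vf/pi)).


factor = 1 - 2*sqrt(0.37/pi) = 0.3136
sigma_2 = 75 * 0.3136 = 23.52 MPa

23.52 MPa


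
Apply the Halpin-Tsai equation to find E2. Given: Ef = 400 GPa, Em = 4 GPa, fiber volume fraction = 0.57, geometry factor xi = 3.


eta = (Ef/Em - 1)/(Ef/Em + xi) = (100.0 - 1)/(100.0 + 3) = 0.9612
E2 = Em*(1+xi*eta*Vf)/(1-eta*Vf) = 23.39 GPa

23.39 GPa


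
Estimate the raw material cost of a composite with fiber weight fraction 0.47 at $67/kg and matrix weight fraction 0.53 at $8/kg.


Cost = cost_f*Wf + cost_m*Wm = 67*0.47 + 8*0.53 = $35.73/kg

$35.73/kg


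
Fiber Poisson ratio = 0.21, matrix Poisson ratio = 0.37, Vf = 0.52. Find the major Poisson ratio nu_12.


nu_12 = nu_f*Vf + nu_m*(1-Vf) = 0.21*0.52 + 0.37*0.48 = 0.2868

0.2868


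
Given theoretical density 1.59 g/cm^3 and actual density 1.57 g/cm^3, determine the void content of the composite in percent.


Void% = (rho_theo - rho_actual)/rho_theo * 100 = (1.59 - 1.57)/1.59 * 100 = 1.26%

1.26%


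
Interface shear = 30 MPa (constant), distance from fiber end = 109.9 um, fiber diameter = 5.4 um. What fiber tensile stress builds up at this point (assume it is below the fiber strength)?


Force balance: sigma_f * (pi*d^2/4) = tau * (pi*d) * x  ->  sigma_f = 4 * tau * x / d
sigma_f = 4 * 30 * 109.9 / 5.4 = 2442.2 MPa

2442.2 MPa


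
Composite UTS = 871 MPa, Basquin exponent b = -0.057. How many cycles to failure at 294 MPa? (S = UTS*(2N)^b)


N = 0.5 * (S/UTS)^(1/b) = 0.5 * (294/871)^(1/-0.057) = 9.4167e+07 cycles

9.4167e+07 cycles


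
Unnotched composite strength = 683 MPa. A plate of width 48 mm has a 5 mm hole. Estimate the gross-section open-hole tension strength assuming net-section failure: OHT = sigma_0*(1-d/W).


OHT = sigma_0*(1-d/W) = 683*(1-5/48) = 611.9 MPa

611.9 MPa


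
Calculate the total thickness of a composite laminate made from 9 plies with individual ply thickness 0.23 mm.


h = n * t_ply = 9 * 0.23 = 2.07 mm

2.07 mm


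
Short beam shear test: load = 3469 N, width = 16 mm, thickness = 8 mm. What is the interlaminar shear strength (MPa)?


ILSS = 3F/(4bh) = 3*3469/(4*16*8) = 20.33 MPa

20.33 MPa


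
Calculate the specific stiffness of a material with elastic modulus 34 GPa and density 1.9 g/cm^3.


Specific stiffness = E/rho = 34/1.9 = 17.9 GPa/(g/cm^3)

17.9 GPa/(g/cm^3)


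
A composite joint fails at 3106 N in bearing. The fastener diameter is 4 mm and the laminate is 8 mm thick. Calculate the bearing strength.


sigma_br = F/(d*h) = 3106/(4*8) = 97.1 MPa

97.1 MPa


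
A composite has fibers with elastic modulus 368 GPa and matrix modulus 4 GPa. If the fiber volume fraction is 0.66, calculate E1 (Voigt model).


E1 = Ef*Vf + Em*(1-Vf) = 368*0.66 + 4*0.34 = 244.24 GPa

244.24 GPa


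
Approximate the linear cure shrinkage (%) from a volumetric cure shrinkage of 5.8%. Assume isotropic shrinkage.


Linear shrinkage ≈ vol_shrink/3 = 5.8/3 = 1.933%

1.933%


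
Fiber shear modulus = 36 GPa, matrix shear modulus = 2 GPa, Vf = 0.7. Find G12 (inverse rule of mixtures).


1/G12 = Vf/Gf + (1-Vf)/Gm = 0.7/36 + 0.3/2
G12 = 5.9 GPa

5.9 GPa


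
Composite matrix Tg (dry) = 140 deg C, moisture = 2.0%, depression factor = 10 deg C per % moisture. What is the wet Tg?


Tg_wet = Tg_dry - k*moisture = 140 - 10*2.0 = 120.0 deg C

120.0 deg C


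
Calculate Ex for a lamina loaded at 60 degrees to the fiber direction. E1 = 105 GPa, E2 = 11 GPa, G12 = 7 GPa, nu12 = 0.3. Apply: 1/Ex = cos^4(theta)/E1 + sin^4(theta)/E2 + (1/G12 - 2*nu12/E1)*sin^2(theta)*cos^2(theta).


cos^4(60) = 0.0625, sin^4(60) = 0.5625, sin^2(60)*cos^2(60) = 0.1875
1/G12 - 2*nu12/E1 = 1/7 - 2*0.3/105 = 0.137143 GPa^-1
1/Ex = 0.0625/105 + 0.5625/11 + 0.137143*0.1875 = 0.0774459 GPa^-1
Ex = 12.91 GPa

12.91 GPa


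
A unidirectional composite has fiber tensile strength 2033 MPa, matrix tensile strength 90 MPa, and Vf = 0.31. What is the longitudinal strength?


sigma_1 = sigma_f*Vf + sigma_m*(1-Vf) = 2033*0.31 + 90*0.69 = 692.3 MPa

692.3 MPa


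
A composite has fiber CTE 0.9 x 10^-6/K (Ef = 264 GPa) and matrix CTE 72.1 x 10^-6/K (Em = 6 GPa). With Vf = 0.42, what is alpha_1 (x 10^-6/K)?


E1 = Ef*Vf + Em*(1-Vf) = 114.36
alpha_1 = (alpha_f*Ef*Vf + alpha_m*Em*(1-Vf))/E1 = 3.07 x 10^-6/K

3.07 x 10^-6/K


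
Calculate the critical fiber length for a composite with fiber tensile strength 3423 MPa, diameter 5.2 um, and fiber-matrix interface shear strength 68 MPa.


Lc = sigma_f * d / (2 * tau_i) = 3423 * 5.2 / (2 * 68) = 130.9 um

130.9 um


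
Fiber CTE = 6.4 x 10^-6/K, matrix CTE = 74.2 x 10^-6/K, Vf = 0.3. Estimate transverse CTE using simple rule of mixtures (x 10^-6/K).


alpha_2 = alpha_f*Vf + alpha_m*(1-Vf) = 6.4*0.3 + 74.2*0.7 = 53.9 x 10^-6/K

53.9 x 10^-6/K


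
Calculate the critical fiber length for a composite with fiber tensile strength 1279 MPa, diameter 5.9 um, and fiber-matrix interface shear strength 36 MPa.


Lc = sigma_f * d / (2 * tau_i) = 1279 * 5.9 / (2 * 36) = 104.8 um

104.8 um


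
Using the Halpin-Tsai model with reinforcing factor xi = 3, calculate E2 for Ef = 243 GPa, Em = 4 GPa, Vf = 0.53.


eta = (Ef/Em - 1)/(Ef/Em + xi) = (60.75 - 1)/(60.75 + 3) = 0.9373
E2 = Em*(1+xi*eta*Vf)/(1-eta*Vf) = 19.79 GPa

19.79 GPa


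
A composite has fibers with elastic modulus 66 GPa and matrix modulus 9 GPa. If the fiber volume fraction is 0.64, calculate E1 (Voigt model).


E1 = Ef*Vf + Em*(1-Vf) = 66*0.64 + 9*0.36 = 45.48 GPa

45.48 GPa


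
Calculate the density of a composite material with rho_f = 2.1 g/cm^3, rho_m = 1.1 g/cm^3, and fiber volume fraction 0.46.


rho_c = rho_f*Vf + rho_m*(1-Vf) = 2.1*0.46 + 1.1*0.54 = 1.56 g/cm^3

1.56 g/cm^3


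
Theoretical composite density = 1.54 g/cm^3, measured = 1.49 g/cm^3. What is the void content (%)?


Void% = (rho_theo - rho_actual)/rho_theo * 100 = (1.54 - 1.49)/1.54 * 100 = 3.25%

3.25%


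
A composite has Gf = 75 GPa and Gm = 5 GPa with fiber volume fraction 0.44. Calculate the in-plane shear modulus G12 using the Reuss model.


1/G12 = Vf/Gf + (1-Vf)/Gm = 0.44/75 + 0.56/5
G12 = 8.48 GPa

8.48 GPa


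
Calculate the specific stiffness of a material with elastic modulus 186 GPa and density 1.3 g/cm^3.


Specific stiffness = E/rho = 186/1.3 = 143.1 GPa/(g/cm^3)

143.1 GPa/(g/cm^3)


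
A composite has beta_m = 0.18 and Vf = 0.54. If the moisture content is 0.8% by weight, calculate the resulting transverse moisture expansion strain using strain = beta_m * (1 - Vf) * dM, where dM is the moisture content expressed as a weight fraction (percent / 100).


dM = 0.8/100 = 0.008
strain = beta_m * (1-Vf) * dM = 0.18 * 0.46 * 0.008 = 0.0006624

0.0006624


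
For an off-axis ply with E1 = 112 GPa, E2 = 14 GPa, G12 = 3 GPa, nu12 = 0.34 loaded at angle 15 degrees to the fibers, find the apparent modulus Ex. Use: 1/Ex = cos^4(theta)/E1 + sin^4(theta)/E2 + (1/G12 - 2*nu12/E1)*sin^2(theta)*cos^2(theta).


cos^4(15) = 0.870513, sin^4(15) = 0.004487, sin^2(15)*cos^2(15) = 0.0625
1/G12 - 2*nu12/E1 = 1/3 - 2*0.34/112 = 0.327262 GPa^-1
1/Ex = 0.870513/112 + 0.004487/14 + 0.327262*0.0625 = 0.0285468 GPa^-1
Ex = 35.03 GPa

35.03 GPa


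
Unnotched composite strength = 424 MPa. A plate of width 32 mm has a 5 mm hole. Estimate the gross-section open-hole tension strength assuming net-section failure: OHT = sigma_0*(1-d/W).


OHT = sigma_0*(1-d/W) = 424*(1-5/32) = 357.8 MPa

357.8 MPa


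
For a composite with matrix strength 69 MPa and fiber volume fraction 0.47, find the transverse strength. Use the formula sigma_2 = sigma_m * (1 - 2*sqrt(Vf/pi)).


factor = 1 - 2*sqrt(0.47/pi) = 0.2264
sigma_2 = 69 * 0.2264 = 15.62 MPa

15.62 MPa


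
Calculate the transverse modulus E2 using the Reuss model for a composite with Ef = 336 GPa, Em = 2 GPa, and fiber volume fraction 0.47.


1/E2 = Vf/Ef + (1-Vf)/Em = 0.47/336 + 0.53/2
E2 = 3.75 GPa

3.75 GPa


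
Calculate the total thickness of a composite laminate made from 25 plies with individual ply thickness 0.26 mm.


h = n * t_ply = 25 * 0.26 = 6.5 mm

6.5 mm


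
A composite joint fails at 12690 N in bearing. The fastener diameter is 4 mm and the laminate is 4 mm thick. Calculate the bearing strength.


sigma_br = F/(d*h) = 12690/(4*4) = 793.1 MPa

793.1 MPa


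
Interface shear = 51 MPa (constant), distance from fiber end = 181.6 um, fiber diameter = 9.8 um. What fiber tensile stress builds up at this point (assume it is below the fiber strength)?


Force balance: sigma_f * (pi*d^2/4) = tau * (pi*d) * x  ->  sigma_f = 4 * tau * x / d
sigma_f = 4 * 51 * 181.6 / 9.8 = 3780.2 MPa

3780.2 MPa


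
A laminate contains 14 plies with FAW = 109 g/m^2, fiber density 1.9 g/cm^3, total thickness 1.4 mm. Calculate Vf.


Vf = n * FAW / (rho_f * h * 1000) = 14 * 109 / (1.9 * 1.4 * 1000) = 0.5737

0.5737


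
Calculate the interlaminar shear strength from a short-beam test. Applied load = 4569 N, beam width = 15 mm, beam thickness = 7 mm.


ILSS = 3F/(4bh) = 3*4569/(4*15*7) = 32.64 MPa

32.64 MPa


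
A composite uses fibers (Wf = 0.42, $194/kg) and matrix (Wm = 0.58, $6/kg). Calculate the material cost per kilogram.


Cost = cost_f*Wf + cost_m*Wm = 194*0.42 + 6*0.58 = $84.96/kg

$84.96/kg


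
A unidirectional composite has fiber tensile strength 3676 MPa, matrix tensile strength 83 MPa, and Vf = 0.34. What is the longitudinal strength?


sigma_1 = sigma_f*Vf + sigma_m*(1-Vf) = 3676*0.34 + 83*0.66 = 1304.6 MPa

1304.6 MPa


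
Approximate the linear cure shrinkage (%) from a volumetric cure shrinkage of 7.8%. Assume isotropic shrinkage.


Linear shrinkage ≈ vol_shrink/3 = 7.8/3 = 2.6%

2.6%


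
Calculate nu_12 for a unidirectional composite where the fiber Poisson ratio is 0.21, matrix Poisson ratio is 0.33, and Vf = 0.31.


nu_12 = nu_f*Vf + nu_m*(1-Vf) = 0.21*0.31 + 0.33*0.69 = 0.2928

0.2928


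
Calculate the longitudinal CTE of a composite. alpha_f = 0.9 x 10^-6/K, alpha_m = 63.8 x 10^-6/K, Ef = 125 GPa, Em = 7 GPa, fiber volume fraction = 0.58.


E1 = Ef*Vf + Em*(1-Vf) = 75.44
alpha_1 = (alpha_f*Ef*Vf + alpha_m*Em*(1-Vf))/E1 = 3.35 x 10^-6/K

3.35 x 10^-6/K


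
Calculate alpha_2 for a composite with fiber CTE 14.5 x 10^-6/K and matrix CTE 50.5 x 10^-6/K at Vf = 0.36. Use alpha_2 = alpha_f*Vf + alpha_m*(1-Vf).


alpha_2 = alpha_f*Vf + alpha_m*(1-Vf) = 14.5*0.36 + 50.5*0.64 = 37.5 x 10^-6/K

37.5 x 10^-6/K


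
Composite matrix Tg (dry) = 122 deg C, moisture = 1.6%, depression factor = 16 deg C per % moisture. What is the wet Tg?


Tg_wet = Tg_dry - k*moisture = 122 - 16*1.6 = 96.4 deg C

96.4 deg C


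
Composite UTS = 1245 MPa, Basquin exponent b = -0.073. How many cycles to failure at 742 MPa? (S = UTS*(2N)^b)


N = 0.5 * (S/UTS)^(1/b) = 0.5 * (742/1245)^(1/-0.073) = 599.7203 cycles

599.7203 cycles


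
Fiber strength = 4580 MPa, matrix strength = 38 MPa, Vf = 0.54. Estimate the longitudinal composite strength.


sigma_1 = sigma_f*Vf + sigma_m*(1-Vf) = 4580*0.54 + 38*0.46 = 2490.7 MPa

2490.7 MPa


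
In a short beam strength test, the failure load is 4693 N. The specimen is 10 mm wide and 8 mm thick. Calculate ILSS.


ILSS = 3F/(4bh) = 3*4693/(4*10*8) = 44.0 MPa

44.0 MPa


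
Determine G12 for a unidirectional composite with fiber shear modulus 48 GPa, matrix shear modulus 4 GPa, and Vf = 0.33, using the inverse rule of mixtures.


1/G12 = Vf/Gf + (1-Vf)/Gm = 0.33/48 + 0.67/4
G12 = 5.73 GPa

5.73 GPa


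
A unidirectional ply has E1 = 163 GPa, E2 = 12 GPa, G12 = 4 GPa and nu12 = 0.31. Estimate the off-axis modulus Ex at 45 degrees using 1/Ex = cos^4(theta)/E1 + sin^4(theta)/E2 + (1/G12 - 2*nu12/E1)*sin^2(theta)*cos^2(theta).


cos^4(45) = 0.25, sin^4(45) = 0.25, sin^2(45)*cos^2(45) = 0.25
1/G12 - 2*nu12/E1 = 1/4 - 2*0.31/163 = 0.246196 GPa^-1
1/Ex = 0.25/163 + 0.25/12 + 0.246196*0.25 = 0.0839162 GPa^-1
Ex = 11.92 GPa

11.92 GPa


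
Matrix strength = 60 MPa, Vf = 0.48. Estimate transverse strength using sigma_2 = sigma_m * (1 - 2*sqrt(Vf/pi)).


factor = 1 - 2*sqrt(0.48/pi) = 0.2182
sigma_2 = 60 * 0.2182 = 13.09 MPa

13.09 MPa


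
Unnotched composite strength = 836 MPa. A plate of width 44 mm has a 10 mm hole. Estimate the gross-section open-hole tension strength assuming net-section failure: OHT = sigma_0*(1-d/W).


OHT = sigma_0*(1-d/W) = 836*(1-10/44) = 646.0 MPa

646.0 MPa


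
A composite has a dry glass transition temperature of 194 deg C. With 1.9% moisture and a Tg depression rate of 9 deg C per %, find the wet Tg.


Tg_wet = Tg_dry - k*moisture = 194 - 9*1.9 = 176.9 deg C

176.9 deg C


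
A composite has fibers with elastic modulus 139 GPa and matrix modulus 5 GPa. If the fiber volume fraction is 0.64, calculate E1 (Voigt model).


E1 = Ef*Vf + Em*(1-Vf) = 139*0.64 + 5*0.36 = 90.76 GPa

90.76 GPa


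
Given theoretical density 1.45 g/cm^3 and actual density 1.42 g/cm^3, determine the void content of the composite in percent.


Void% = (rho_theo - rho_actual)/rho_theo * 100 = (1.45 - 1.42)/1.45 * 100 = 2.07%

2.07%


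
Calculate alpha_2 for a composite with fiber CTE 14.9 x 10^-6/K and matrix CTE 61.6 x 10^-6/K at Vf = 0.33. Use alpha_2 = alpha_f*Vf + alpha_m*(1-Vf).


alpha_2 = alpha_f*Vf + alpha_m*(1-Vf) = 14.9*0.33 + 61.6*0.67 = 46.2 x 10^-6/K

46.2 x 10^-6/K


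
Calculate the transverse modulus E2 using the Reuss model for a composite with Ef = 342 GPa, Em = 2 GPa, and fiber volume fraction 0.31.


1/E2 = Vf/Ef + (1-Vf)/Em = 0.31/342 + 0.69/2
E2 = 2.89 GPa

2.89 GPa


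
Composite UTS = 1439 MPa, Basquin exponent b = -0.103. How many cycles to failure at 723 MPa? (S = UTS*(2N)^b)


N = 0.5 * (S/UTS)^(1/b) = 0.5 * (723/1439)^(1/-0.103) = 399.1445 cycles

399.1445 cycles


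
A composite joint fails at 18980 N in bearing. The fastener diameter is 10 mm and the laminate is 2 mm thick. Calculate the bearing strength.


sigma_br = F/(d*h) = 18980/(10*2) = 949.0 MPa

949.0 MPa


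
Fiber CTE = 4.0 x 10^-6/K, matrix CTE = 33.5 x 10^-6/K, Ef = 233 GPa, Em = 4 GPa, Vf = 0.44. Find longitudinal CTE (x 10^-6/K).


E1 = Ef*Vf + Em*(1-Vf) = 104.76
alpha_1 = (alpha_f*Ef*Vf + alpha_m*Em*(1-Vf))/E1 = 4.63 x 10^-6/K

4.63 x 10^-6/K


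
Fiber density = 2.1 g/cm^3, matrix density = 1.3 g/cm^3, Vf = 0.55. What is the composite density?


rho_c = rho_f*Vf + rho_m*(1-Vf) = 2.1*0.55 + 1.3*0.45 = 1.74 g/cm^3

1.74 g/cm^3


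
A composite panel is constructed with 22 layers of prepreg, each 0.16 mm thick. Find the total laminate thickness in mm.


h = n * t_ply = 22 * 0.16 = 3.52 mm

3.52 mm


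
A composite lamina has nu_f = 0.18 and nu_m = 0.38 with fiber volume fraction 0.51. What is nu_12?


nu_12 = nu_f*Vf + nu_m*(1-Vf) = 0.18*0.51 + 0.38*0.49 = 0.278

0.278


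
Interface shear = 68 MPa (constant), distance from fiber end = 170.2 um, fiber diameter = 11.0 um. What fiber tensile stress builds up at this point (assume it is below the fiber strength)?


Force balance: sigma_f * (pi*d^2/4) = tau * (pi*d) * x  ->  sigma_f = 4 * tau * x / d
sigma_f = 4 * 68 * 170.2 / 11.0 = 4208.6 MPa

4208.6 MPa


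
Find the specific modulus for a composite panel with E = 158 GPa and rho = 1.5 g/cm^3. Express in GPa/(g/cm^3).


Specific stiffness = E/rho = 158/1.5 = 105.3 GPa/(g/cm^3)

105.3 GPa/(g/cm^3)


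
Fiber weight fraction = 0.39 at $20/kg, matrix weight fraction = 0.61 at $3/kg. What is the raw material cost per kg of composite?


Cost = cost_f*Wf + cost_m*Wm = 20*0.39 + 3*0.61 = $9.63/kg

$9.63/kg


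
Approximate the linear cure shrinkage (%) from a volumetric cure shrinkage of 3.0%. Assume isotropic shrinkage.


Linear shrinkage ≈ vol_shrink/3 = 3.0/3 = 1.0%

1.0%


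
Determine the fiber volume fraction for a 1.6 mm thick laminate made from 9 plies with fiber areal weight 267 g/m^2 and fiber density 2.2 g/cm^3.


Vf = n * FAW / (rho_f * h * 1000) = 9 * 267 / (2.2 * 1.6 * 1000) = 0.6827

0.6827


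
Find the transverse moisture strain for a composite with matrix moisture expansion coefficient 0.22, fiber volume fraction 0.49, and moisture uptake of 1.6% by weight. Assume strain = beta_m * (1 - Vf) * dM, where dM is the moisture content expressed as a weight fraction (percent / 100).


dM = 1.6/100 = 0.016
strain = beta_m * (1-Vf) * dM = 0.22 * 0.51 * 0.016 = 0.0017952

0.0017952


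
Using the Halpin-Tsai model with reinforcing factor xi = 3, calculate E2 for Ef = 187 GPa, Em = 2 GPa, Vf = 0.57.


eta = (Ef/Em - 1)/(Ef/Em + xi) = (93.5 - 1)/(93.5 + 3) = 0.9585
E2 = Em*(1+xi*eta*Vf)/(1-eta*Vf) = 11.64 GPa

11.64 GPa


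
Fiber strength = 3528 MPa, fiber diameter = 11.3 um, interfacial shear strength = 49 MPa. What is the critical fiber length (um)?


Lc = sigma_f * d / (2 * tau_i) = 3528 * 11.3 / (2 * 49) = 406.8 um

406.8 um


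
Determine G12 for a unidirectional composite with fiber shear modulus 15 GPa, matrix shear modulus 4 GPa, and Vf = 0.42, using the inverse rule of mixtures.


1/G12 = Vf/Gf + (1-Vf)/Gm = 0.42/15 + 0.58/4
G12 = 5.78 GPa

5.78 GPa


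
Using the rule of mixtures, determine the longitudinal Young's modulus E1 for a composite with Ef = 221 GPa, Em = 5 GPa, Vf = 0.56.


E1 = Ef*Vf + Em*(1-Vf) = 221*0.56 + 5*0.44 = 125.96 GPa

125.96 GPa


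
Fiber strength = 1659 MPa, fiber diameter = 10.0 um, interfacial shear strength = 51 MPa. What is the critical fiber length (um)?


Lc = sigma_f * d / (2 * tau_i) = 1659 * 10.0 / (2 * 51) = 162.6 um

162.6 um


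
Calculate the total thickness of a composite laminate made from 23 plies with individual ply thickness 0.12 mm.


h = n * t_ply = 23 * 0.12 = 2.76 mm

2.76 mm


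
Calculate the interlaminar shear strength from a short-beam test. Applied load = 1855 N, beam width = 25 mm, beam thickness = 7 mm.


ILSS = 3F/(4bh) = 3*1855/(4*25*7) = 7.95 MPa

7.95 MPa


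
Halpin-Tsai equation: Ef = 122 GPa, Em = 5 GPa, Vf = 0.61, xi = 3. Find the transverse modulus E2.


eta = (Ef/Em - 1)/(Ef/Em + xi) = (24.4 - 1)/(24.4 + 3) = 0.854
E2 = Em*(1+xi*eta*Vf)/(1-eta*Vf) = 26.75 GPa

26.75 GPa


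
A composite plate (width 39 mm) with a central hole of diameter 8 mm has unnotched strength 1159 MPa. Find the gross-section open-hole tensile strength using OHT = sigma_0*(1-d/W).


OHT = sigma_0*(1-d/W) = 1159*(1-8/39) = 921.3 MPa

921.3 MPa


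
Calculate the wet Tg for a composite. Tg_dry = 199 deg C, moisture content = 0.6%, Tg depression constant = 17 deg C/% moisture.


Tg_wet = Tg_dry - k*moisture = 199 - 17*0.6 = 188.8 deg C

188.8 deg C


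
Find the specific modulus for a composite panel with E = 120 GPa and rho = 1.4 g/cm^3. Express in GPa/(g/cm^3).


Specific stiffness = E/rho = 120/1.4 = 85.7 GPa/(g/cm^3)

85.7 GPa/(g/cm^3)


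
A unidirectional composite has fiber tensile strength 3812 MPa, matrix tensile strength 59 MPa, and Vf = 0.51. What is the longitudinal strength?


sigma_1 = sigma_f*Vf + sigma_m*(1-Vf) = 3812*0.51 + 59*0.49 = 1973.0 MPa

1973.0 MPa


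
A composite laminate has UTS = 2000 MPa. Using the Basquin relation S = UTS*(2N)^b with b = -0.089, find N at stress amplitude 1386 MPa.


N = 0.5 * (S/UTS)^(1/b) = 0.5 * (1386/2000)^(1/-0.089) = 30.7953 cycles

30.7953 cycles


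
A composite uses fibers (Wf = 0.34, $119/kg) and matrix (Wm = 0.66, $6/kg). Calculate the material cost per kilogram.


Cost = cost_f*Wf + cost_m*Wm = 119*0.34 + 6*0.66 = $44.42/kg

$44.42/kg


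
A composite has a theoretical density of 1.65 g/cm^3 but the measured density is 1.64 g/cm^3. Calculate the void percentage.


Void% = (rho_theo - rho_actual)/rho_theo * 100 = (1.65 - 1.64)/1.65 * 100 = 0.61%

0.61%


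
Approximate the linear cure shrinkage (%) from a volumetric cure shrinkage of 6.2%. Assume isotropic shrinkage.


Linear shrinkage ≈ vol_shrink/3 = 6.2/3 = 2.067%

2.067%


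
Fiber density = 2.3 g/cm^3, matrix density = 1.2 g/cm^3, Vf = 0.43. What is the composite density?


rho_c = rho_f*Vf + rho_m*(1-Vf) = 2.3*0.43 + 1.2*0.57 = 1.673 g/cm^3

1.673 g/cm^3


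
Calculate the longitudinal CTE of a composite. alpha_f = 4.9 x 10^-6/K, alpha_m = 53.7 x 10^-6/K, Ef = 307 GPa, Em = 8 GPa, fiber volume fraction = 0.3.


E1 = Ef*Vf + Em*(1-Vf) = 97.7
alpha_1 = (alpha_f*Ef*Vf + alpha_m*Em*(1-Vf))/E1 = 7.7 x 10^-6/K

7.7 x 10^-6/K


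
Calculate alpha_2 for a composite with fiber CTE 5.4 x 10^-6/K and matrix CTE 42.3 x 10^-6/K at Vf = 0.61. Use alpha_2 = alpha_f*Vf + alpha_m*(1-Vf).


alpha_2 = alpha_f*Vf + alpha_m*(1-Vf) = 5.4*0.61 + 42.3*0.39 = 19.8 x 10^-6/K

19.8 x 10^-6/K


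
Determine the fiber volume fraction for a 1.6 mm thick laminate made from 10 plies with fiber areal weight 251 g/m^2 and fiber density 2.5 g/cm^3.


Vf = n * FAW / (rho_f * h * 1000) = 10 * 251 / (2.5 * 1.6 * 1000) = 0.6275

0.6275


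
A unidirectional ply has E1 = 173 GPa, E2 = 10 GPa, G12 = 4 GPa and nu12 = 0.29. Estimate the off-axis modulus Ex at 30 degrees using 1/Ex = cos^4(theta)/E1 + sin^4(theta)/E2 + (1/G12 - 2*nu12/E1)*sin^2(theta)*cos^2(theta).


cos^4(30) = 0.5625, sin^4(30) = 0.0625, sin^2(30)*cos^2(30) = 0.1875
1/G12 - 2*nu12/E1 = 1/4 - 2*0.29/173 = 0.246647 GPa^-1
1/Ex = 0.5625/173 + 0.0625/10 + 0.246647*0.1875 = 0.0557478 GPa^-1
Ex = 17.94 GPa

17.94 GPa


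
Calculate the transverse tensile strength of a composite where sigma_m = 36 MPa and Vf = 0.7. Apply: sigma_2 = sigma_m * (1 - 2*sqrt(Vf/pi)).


factor = 1 - 2*sqrt(0.7/pi) = 0.0559
sigma_2 = 36 * 0.0559 = 2.01 MPa

2.01 MPa


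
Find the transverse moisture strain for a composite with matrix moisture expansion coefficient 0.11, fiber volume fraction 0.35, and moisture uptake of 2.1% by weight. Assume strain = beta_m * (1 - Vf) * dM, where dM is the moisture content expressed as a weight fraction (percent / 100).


dM = 2.1/100 = 0.021
strain = beta_m * (1-Vf) * dM = 0.11 * 0.65 * 0.021 = 0.0015015

0.0015015


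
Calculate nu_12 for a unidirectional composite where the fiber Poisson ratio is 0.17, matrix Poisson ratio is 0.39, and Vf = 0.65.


nu_12 = nu_f*Vf + nu_m*(1-Vf) = 0.17*0.65 + 0.39*0.35 = 0.247

0.247


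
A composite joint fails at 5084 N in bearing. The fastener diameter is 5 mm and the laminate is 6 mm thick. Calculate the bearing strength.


sigma_br = F/(d*h) = 5084/(5*6) = 169.5 MPa

169.5 MPa


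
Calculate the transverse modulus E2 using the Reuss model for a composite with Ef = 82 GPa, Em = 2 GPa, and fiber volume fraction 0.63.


1/E2 = Vf/Ef + (1-Vf)/Em = 0.63/82 + 0.37/2
E2 = 5.19 GPa

5.19 GPa


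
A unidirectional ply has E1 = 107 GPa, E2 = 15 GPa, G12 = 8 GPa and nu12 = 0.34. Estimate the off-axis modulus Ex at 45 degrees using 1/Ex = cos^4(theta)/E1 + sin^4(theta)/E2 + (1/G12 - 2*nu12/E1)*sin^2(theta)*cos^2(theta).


cos^4(45) = 0.25, sin^4(45) = 0.25, sin^2(45)*cos^2(45) = 0.25
1/G12 - 2*nu12/E1 = 1/8 - 2*0.34/107 = 0.118645 GPa^-1
1/Ex = 0.25/107 + 0.25/15 + 0.118645*0.25 = 0.0486643 GPa^-1
Ex = 20.55 GPa

20.55 GPa


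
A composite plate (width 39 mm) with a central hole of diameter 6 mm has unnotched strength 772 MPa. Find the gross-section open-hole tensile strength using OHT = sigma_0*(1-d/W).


OHT = sigma_0*(1-d/W) = 772*(1-6/39) = 653.2 MPa

653.2 MPa


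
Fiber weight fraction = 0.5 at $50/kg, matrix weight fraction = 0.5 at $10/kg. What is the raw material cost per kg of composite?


Cost = cost_f*Wf + cost_m*Wm = 50*0.5 + 10*0.5 = $30.0/kg

$30.0/kg


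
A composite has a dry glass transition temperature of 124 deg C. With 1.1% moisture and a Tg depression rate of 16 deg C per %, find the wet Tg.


Tg_wet = Tg_dry - k*moisture = 124 - 16*1.1 = 106.4 deg C

106.4 deg C


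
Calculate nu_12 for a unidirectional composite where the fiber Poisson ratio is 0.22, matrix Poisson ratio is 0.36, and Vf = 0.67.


nu_12 = nu_f*Vf + nu_m*(1-Vf) = 0.22*0.67 + 0.36*0.33 = 0.2662

0.2662


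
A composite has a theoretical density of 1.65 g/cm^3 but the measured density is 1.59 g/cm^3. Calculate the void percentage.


Void% = (rho_theo - rho_actual)/rho_theo * 100 = (1.65 - 1.59)/1.65 * 100 = 3.64%

3.64%


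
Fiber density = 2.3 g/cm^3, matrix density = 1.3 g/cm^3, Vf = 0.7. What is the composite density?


rho_c = rho_f*Vf + rho_m*(1-Vf) = 2.3*0.7 + 1.3*0.3 = 2.0 g/cm^3

2.0 g/cm^3


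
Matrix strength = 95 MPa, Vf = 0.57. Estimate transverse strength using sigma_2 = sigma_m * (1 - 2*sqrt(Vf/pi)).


factor = 1 - 2*sqrt(0.57/pi) = 0.1481
sigma_2 = 95 * 0.1481 = 14.07 MPa

14.07 MPa


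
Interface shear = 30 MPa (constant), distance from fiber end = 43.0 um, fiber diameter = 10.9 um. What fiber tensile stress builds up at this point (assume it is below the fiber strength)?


Force balance: sigma_f * (pi*d^2/4) = tau * (pi*d) * x  ->  sigma_f = 4 * tau * x / d
sigma_f = 4 * 30 * 43.0 / 10.9 = 473.4 MPa

473.4 MPa
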